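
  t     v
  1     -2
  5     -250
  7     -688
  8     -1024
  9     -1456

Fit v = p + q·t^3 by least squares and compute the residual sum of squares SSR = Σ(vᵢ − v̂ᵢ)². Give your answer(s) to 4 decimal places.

Sums needed: Σ1 = 5, Σt^3 = 1710, Σt^3·t^3 = 926860.
Moment sums: Σv = -3420, Σt^3·v = -1852948.
Eliminating q: 926860·(row 1) − 1710·(row 2) gives 1710200·p = 926860·(-3420) − 1710·(-1852948) = -1320120, so p = -33003/42755.
Then q = ((-1852948) − 1710·(-33003/42755))/926860 = -170827/85510.
Residuals: 65813/85510, 41881/85510, -171213/85510, -193/503, 96329/85510; SSR = 267542/42755.

SSR = 6.2576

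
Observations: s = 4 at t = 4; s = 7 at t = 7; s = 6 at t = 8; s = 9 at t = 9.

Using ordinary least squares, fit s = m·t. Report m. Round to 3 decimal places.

With design matrix X, XᵀX = [[210]] and Xᵀs = [194]ᵀ.
m = 194/210 = 0.92381.

m = 0.924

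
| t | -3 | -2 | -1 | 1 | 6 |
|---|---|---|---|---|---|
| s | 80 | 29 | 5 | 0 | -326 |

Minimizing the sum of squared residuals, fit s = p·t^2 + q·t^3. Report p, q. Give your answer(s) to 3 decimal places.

p = 2.940, q = -1.999

Forming MᵀM = [[1395, 7501]; [7501, 47451]] and Mᵀs = [-10895, -72813]ᵀ gives MᵀM·[p, q]ᵀ = Mᵀs.
Determinant 1395·47451 − 7501² = 9929144.
p = ((-10895)·47451 − 7501·(-72813))/9929144 = 7297917/2482286; q = (1395·(-72813) − 7501·(-10895))/9929144 = -4962685/2482286.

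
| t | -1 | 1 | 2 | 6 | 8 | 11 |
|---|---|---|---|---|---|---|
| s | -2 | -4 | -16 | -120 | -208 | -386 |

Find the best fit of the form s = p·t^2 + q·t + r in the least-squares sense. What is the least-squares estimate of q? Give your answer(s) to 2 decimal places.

Normal-equation sums: Σt^2·t^2 = 20051, Σt^2·t = 2067, Σt^2 = 227, Σt·t = 227, Σt = 27, Σ1 = 6.
Moment sums: Σt^2·s = -64408, Σt·s = -6664, Σs = -736.
Normal equations: [[20051, 2067, 227]; [2067, 227, 27]; [227, 27, 6]]·[p, q, r]ᵀ = [-64408, -6664, -736]ᵀ.
Row-reducing yields p = -132317/43597, q = -73931/43597, r = -9216/43597.

q = -1.70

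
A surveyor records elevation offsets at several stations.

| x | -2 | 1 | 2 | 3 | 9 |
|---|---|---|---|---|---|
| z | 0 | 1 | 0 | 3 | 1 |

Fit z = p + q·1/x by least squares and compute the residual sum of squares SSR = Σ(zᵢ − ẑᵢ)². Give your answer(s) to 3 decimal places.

Setting ∂/∂p … = 0 gives: 5·p + (13/9)·q = 5;  (13/9)·p + (263/162)·q = 19/9.
Eliminating q: (263/162)·(row 1) − (13/9)·(row 2) gives (977/162)·p = (263/162)·5 − (13/9)·(19/9) = 821/162, so p = 821/977.
Then q = ((19/9) − (13/9)·(821/977))/(263/162) = 540/977.
Residuals: -551/977, -384/977, -1091/977, 1930/977, 96/977; SSR = 5502/977.

SSR = 5.632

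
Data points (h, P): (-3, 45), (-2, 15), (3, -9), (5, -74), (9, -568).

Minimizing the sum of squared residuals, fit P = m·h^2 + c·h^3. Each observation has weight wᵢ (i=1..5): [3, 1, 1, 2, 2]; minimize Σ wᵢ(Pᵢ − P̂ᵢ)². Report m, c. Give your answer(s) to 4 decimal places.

m = 2.0264, c = -1.0041

With design matrix X, XᵀWX = [[14712, 123830]; [123830, 1097112]] and XᵀWP = [-94522, -850652]ᵀ.
det = 14712·1097112 − 123830² = 806842844.
m = ((-94522)·1097112 − 123830·(-850652))/806842844 = 408754174/201710711; c = (14712·(-850652) − 123830·(-94522))/806842844 = -202533241/201710711.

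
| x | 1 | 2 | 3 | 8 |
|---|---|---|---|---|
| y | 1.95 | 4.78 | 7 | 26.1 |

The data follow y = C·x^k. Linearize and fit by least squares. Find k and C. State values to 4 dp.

With ln yᵢ as the transformed response and ln xᵢ as the regressor:
Σln x = 3.8712, Σ(ln x)² = 6.0115, Σln y = 7.4401, Σln x·ln y = 10.0052.
Equations: 6.0115·k + 3.8712·ln C = 10.0052;  3.8712·k + 4·ln C = 7.4401.
Δ = 6.0115·4 − (3.8712)² = 9.0597; k = (10.0052·4 − 3.8712·7.4401)/9.0597 = 1.23829, ln C = (6.0115·7.4401 − 3.8712·10.0052)/9.0597 = 0.66161, so C = exp(0.66161) = 1.93791.

k = 1.2383, C = 1.9379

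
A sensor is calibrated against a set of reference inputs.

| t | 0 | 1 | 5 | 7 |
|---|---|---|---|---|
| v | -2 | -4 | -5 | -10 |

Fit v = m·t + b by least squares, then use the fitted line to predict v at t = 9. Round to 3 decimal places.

From the data, Σt·t = 75, Σt = 13, Σ1 = 4.
Moment sums: Σt·v = -99, Σv = -21.
Δ = 75·4 − 13² = 131.
m = ((-99)·4 − 13·(-21))/131 = -123/131; b = (75·(-21) − 13·(-99))/131 = -288/131.
At t = 9: v̂ = (-123/131)·(9) + (-288/131)·(1) = -1395/131.

v̂ = -10.649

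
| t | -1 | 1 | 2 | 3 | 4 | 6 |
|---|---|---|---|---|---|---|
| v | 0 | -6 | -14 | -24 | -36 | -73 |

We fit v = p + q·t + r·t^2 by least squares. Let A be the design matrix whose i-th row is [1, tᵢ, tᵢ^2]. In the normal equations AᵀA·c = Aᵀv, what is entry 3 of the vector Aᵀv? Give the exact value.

Entry 3 ↔ basis t^2, so (Aᵀv)_{3} = Σᵢ (t^2)·vᵢ = (1)·(0) + (1)·(-6) + (4)·(-14) + (9)·(-24) + (16)·(-36) + (36)·(-73) = -3482.

-3482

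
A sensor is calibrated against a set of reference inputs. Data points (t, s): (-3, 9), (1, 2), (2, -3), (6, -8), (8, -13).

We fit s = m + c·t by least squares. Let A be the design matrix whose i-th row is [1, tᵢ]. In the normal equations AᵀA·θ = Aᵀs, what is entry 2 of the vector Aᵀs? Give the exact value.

-183

Entry 2 ↔ basis t, so (Aᵀs)_{2} = Σᵢ (t)·sᵢ = (-3)·(9) + (1)·(2) + (2)·(-3) + (6)·(-8) + (8)·(-13) = -183.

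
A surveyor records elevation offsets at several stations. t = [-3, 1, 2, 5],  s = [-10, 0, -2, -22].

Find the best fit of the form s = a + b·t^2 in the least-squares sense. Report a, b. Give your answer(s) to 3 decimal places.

a = 0.503, b = -0.923

With design matrix A, AᵀA = [[4, 39]; [39, 723]] and Aᵀs = [-34, -648]ᵀ.
Δ = 4·723 − 39² = 1371.
a = ((-34)·723 − 39·(-648))/1371 = 230/457; b = (4·(-648) − 39·(-34))/1371 = -422/457.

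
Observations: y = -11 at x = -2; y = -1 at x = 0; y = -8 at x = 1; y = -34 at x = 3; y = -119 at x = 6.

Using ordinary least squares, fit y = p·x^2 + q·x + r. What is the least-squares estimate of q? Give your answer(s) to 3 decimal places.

q = -1.710

With design matrix M, MᵀM = [[1394, 236, 50]; [236, 50, 8]; [50, 8, 5]] and Mᵀy = [-4642, -802, -173]ᵀ.
Solving the 3×3 system (Gaussian elimination) gives p = -1222/413, q = -2119/1239, r = -2819/1239.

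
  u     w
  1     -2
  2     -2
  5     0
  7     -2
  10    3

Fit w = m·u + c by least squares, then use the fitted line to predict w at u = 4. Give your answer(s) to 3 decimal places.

ŵ = -1.063

With design matrix A, AᵀA = [[179, 25]; [25, 5]] and Aᵀw = [10, -3]ᵀ.
Eliminating c: 5·(row 1) − 25·(row 2) gives 270·m = 5·10 − 25·(-3) = 125, so m = 25/54.
Then c = ((-3) − 25·(25/54))/5 = -787/270.
At u = 4: ŵ = (25/54)·(4) + (-787/270)·(1) = -287/270.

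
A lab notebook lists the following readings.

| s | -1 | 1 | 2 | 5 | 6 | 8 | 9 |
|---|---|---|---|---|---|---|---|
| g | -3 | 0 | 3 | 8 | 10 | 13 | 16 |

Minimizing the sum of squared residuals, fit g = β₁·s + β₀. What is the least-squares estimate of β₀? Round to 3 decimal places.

β₀ = -1.277

From the data, Σs·s = 212, Σs = 30, Σ1 = 7.
Moment sums: Σs·g = 357, Σg = 47.
det = 212·7 − 30² = 584.
β₁ = (357·7 − 30·47)/584 = 1089/584; β₀ = (212·47 − 30·357)/584 = -373/292.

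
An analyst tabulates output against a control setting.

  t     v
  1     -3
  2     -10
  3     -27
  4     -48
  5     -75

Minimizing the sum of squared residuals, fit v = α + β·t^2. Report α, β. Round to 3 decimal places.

α = 0.812, β = -3.037

The normal system XᵀX·[α, β]ᵀ = Xᵀv is [[5, 55]; [55, 979]]·[α, β]ᵀ = [-163, -2929]ᵀ.
det = 5·979 − 55² = 1870.
α = ((-163)·979 − 55·(-2929))/1870 = 69/85; β = (5·(-2929) − 55·(-163))/1870 = -568/187.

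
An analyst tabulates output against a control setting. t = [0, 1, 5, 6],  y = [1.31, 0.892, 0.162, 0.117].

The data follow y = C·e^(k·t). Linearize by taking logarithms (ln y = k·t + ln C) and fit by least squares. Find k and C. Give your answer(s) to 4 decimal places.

k = -0.4099, C = 1.3196

Linearized form: ln y = k·t + ln C. From the 4 transformed points,
AᵀA = [[62.0000, 12.0000]; [12.0000, 4]], rhs = [-22.0886, -3.8100]ᵀ  (here Σt = 12.0000, Σ(t)² = 62.0000, Σln y = -3.8100, Σt·ln y = -22.0886).
Slope k = (n·Σt·ln y − Σt·Σln y)/(n·Σ(t)² − (Σt)²) = (4·-22.0886 − 12.0000·-3.8100)/104.0000 = -0.40994; ln C = (Σln y − k·Σt)/n = 0.27733, so C = exp(0.27733) = 1.31961.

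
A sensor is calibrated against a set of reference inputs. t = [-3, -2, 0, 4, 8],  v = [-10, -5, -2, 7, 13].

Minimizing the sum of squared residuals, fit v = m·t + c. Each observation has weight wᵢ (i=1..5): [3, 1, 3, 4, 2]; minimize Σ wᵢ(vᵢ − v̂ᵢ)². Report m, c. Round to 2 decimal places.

The normal system XᵀWX·[m, c]ᵀ = XᵀWv is [[223, 21]; [21, 13]]·[m, c]ᵀ = [420, 13]ᵀ.
Δ = 223·13 − 21² = 2458.
m = (420·13 − 21·13)/2458 = 5187/2458; c = (223·13 − 21·420)/2458 = -5921/2458.

m = 2.11, c = -2.41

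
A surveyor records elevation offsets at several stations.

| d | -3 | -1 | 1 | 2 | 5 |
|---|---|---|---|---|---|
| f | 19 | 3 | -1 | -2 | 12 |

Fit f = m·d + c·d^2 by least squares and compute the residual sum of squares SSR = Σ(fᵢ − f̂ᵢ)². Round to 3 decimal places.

SSR = 2.187

Setting ∂/∂m … = 0 gives: 40·m + 106·c = -5;  106·m + 724·c = 465.
(Σd·d = 40, Σd·d^2 = 106, Σd^2·d^2 = 724, Σd·f = -5, Σd^2·f = 465.)
Eliminating c: 724·(row 1) − 106·(row 2) gives 17724·m = 724·(-5) − 106·465 = -52910, so m = -26455/8862.
Then c = (465 − 106·(-26455/8862))/724 = 9565/8862.
Residuals: 488/1477, -4717/4431, 1338/1477, -1537/4431, -253/4431; SSR = 9689/4431.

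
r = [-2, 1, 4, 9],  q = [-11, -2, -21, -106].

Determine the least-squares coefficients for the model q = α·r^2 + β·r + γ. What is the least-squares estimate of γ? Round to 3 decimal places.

γ = -2.614

The normal system AᵀA·[α, β, γ]ᵀ = Aᵀq is [[6834, 786, 102]; [786, 102, 12]; [102, 12, 4]]·[α, β, γ]ᵀ = [-8968, -1018, -140]ᵀ.
Row-reducing yields α = -1282/907, β = 3317/2721, γ = -2371/907.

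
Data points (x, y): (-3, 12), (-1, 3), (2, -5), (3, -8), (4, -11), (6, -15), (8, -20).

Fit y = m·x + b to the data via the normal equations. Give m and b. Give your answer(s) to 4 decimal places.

Compute the Gram sums: Σx·x = 139, Σx = 19, Σ1 = 7.
And Σx·y = -367, Σy = -44.
Normal equations: [[139, 19]; [19, 7]]·[m, b]ᵀ = [-367, -44]ᵀ.
Eliminating b: 7·(row 1) − 19·(row 2) gives 612·m = 7·(-367) − 19·(-44) = -1733, so m = -1733/612.
Then b = ((-44) − 19·(-1733/612))/7 = 857/612.

m = -2.8317, b = 1.4003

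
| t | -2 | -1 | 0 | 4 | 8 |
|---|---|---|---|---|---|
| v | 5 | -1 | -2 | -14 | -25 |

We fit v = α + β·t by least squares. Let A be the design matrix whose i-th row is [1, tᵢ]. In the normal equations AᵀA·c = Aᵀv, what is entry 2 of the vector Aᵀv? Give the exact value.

-265

Entry 2 ↔ basis t, so (Aᵀv)_{2} = Σᵢ (t)·vᵢ = (-2)·(5) + (-1)·(-1) + (0)·(-2) + (4)·(-14) + (8)·(-25) = -265.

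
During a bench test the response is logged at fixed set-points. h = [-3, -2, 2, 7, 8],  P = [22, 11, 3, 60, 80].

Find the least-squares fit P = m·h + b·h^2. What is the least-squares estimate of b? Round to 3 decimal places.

Compute the Gram sums: Σh·h = 130, Σh·h^2 = 828, Σh^2·h^2 = 6610.
Right-hand side: Σh·P = 978, Σh^2·P = 8314.
AᵀA·[m, b]ᵀ = AᵀP becomes [[130, 828]; [828, 6610]]·[m, b]ᵀ = [978, 8314]ᵀ.
Eliminating b: 6610·(row 1) − 828·(row 2) gives 173716·m = 6610·978 − 828·8314 = -419412, so m = -104853/43429.
Then b = (8314 − 828·(-104853/43429))/6610 = 67759/43429.

b = 1.560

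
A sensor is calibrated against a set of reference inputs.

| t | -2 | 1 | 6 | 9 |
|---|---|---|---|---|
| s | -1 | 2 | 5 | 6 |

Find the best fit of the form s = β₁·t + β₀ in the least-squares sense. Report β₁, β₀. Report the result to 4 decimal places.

β₁ = 0.6301, β₀ = 0.7945

Normal-equation sums: Σt·t = 122, Σt = 14, Σ1 = 4.
Right-hand side: Σt·s = 88, Σs = 12.
Eliminating β₀: 4·(row 1) − 14·(row 2) gives 292·β₁ = 4·88 − 14·12 = 184, so β₁ = 46/73.
Then β₀ = (12 − 14·(46/73))/4 = 58/73.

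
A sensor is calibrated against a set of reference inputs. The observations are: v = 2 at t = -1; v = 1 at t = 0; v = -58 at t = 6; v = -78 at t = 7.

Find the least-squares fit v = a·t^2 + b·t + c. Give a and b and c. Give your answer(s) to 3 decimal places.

Sums needed: Σt^2·t^2 = 3698, Σt^2·t = 558, Σt^2 = 86, Σt·t = 86, Σt = 12, Σ1 = 4.
Right-hand side: Σt^2·v = -5908, Σt·v = -896, Σv = -133.
Row-reducing yields a = -19/14, b = -629/350, c = 33/25.

a = -1.357, b = -1.797, c = 1.320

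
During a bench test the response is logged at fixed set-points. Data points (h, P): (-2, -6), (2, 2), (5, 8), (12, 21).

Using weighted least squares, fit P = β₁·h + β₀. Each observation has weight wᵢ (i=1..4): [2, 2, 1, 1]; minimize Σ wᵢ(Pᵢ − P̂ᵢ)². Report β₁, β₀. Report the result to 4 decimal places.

Setting ∂/∂β₁ … = 0 gives: 185·β₁ + 17·β₀ = 324;  17·β₁ + 6·β₀ = 21.
(Σwᵢ·h·h = 185, Σwᵢ·h = 17, Σwᵢ·1 = 6, Σwᵢ·h·P = 324, Σwᵢ·P = 21.)
det = 185·6 − 17² = 821.
β₁ = (324·6 − 17·21)/821 = 1587/821; β₀ = (185·21 − 17·324)/821 = -1623/821.

β₁ = 1.9330, β₀ = -1.9769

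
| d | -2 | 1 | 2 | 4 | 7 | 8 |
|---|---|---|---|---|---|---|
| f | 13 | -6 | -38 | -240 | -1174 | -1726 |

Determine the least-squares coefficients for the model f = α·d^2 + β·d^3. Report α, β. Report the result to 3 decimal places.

The normal equations are: 6786·α + 50600·β = -171936;  50600·α + 384018·β = -1302168.
(Σd^2·d^2 = 6786, Σd^2·d^3 = 50600, Σd^3·d^3 = 384018, Σd^2·f = -171936, Σd^3·f = -1302168.)
Determinant 6786·384018 − 50600² = 45586148.
α = ((-171936)·384018 − 50600·(-1302168))/45586148 = -34204512/11396537; β = (6786·(-1302168) − 50600·(-171936))/45586148 = -34137612/11396537.

α = -3.001, β = -2.995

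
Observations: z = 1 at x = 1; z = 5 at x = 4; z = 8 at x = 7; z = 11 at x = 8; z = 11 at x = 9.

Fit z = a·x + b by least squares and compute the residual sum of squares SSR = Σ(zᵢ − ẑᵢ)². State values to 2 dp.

SSR = 1.61

Forming MᵀM = [[211, 29]; [29, 5]] and Mᵀz = [264, 36]ᵀ gives MᵀM·[a, b]ᵀ = Mᵀz.
Eliminating b: 5·(row 1) − 29·(row 2) gives 214·a = 5·264 − 29·36 = 276, so a = 138/107.
Then b = (36 − 29·(138/107))/5 = -30/107.
Residuals: -1/107, 13/107, -80/107, 103/107, -35/107; SSR = 172/107.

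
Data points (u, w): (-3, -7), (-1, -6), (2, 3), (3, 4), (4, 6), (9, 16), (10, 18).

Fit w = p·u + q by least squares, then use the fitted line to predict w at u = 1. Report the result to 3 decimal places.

ŵ = -0.018

Sums needed: Σu·u = 220, Σu = 24, Σ1 = 7.
And Σu·w = 393, Σw = 34.
AᵀA·[p, q]ᵀ = Aᵀw becomes [[220, 24]; [24, 7]]·[p, q]ᵀ = [393, 34]ᵀ.
det = 220·7 − 24² = 964.
p = (393·7 − 24·34)/964 = 1935/964; q = (220·34 − 24·393)/964 = -488/241.
At u = 1: ŵ = (1935/964)·(1) + (-488/241)·(1) = -17/964.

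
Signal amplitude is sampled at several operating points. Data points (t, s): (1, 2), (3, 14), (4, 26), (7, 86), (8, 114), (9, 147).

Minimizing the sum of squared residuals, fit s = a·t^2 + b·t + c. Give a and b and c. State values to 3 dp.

MᵀM·[a, b, c]ᵀ = Mᵀs reads: 13396·a + 1676·b + 220·c = 23961;  1676·a + 220·b + 32·c = 2985;  220·a + 32·b + 6·c = 389.
(Σt^2·t^2 = 13396, Σt^2·t = 1676, Σt^2 = 220, Σt·t = 220, Σt = 32, Σ1 = 6, Σt^2·s = 23961, Σt·s = 2985, Σs = 389.)
Inverting the 3×3 Gram matrix, [a, b, c]ᵀ = [2603/1280, -2903/1280, 1513/640]ᵀ.

a = 2.034, b = -2.268, c = 2.364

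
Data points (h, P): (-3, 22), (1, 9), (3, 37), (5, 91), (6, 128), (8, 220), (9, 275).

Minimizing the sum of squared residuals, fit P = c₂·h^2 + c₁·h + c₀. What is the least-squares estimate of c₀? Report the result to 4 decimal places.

Compute the Gram sums: Σh^2·h^2 = 12741, Σh^2·h = 1583, Σh^2 = 225, Σh·h = 225, Σh = 29, Σ1 = 7.
Right-hand side: Σh^2·P = 43778, Σh·P = 5512, ΣP = 782.
Normal equations: [[12741, 1583, 225]; [1583, 225, 29]; [225, 29, 7]]·[c₂, c₁, c₀]ᵀ = [43778, 5512, 782]ᵀ.
Inverting the 3×3 Gram matrix, [c₂, c₁, c₀]ᵀ = [832726/269549, 672407/269549, 80085/38507]ᵀ.

c₀ = 2.0798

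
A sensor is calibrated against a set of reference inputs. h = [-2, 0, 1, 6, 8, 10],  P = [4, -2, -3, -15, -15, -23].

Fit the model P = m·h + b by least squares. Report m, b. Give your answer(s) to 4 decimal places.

m = -2.0884, b = -0.9943

From the data, Σh·h = 205, Σh = 23, Σ1 = 6.
And Σh·P = -451, ΣP = -54.
Δ = 205·6 − 23² = 701.
m = ((-451)·6 − 23·(-54))/701 = -1464/701; b = (205·(-54) − 23·(-451))/701 = -697/701.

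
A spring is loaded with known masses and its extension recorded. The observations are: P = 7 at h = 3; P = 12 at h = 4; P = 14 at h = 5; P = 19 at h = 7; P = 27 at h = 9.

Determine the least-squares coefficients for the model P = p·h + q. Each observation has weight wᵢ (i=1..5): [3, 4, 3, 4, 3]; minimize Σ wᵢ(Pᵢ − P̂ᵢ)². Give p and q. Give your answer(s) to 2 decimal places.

MᵀWM·[p, q]ᵀ = MᵀWP reads: 605·p + 95·q = 1726;  95·p + 17·q = 268.
(Σwᵢ·h·h = 605, Σwᵢ·h = 95, Σwᵢ·1 = 17, Σwᵢ·h·P = 1726, Σwᵢ·P = 268.)
Δ = 605·17 − 95² = 1260.
p = (1726·17 − 95·268)/1260 = 647/210; q = (605·268 − 95·1726)/1260 = -61/42.

p = 3.08, q = -1.45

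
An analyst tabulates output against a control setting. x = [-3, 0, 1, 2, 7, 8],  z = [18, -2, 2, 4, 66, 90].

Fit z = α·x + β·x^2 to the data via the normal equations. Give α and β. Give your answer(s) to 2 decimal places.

Entries of AᵀA: Σx·x = 127, Σx·x^2 = 837, Σx^2·x^2 = 6595.
Right-hand side: Σx·z = 1138, Σx^2·z = 9174.
AᵀA·[α, β]ᵀ = Aᵀz becomes [[127, 837]; [837, 6595]]·[α, β]ᵀ = [1138, 9174]ᵀ.
Eliminating β: 6595·(row 1) − 837·(row 2) gives 136996·α = 6595·1138 − 837·9174 = -173528, so α = -43382/34249.
Then β = (9174 − 837·(-43382/34249))/6595 = 53148/34249.

α = -1.27, β = 1.55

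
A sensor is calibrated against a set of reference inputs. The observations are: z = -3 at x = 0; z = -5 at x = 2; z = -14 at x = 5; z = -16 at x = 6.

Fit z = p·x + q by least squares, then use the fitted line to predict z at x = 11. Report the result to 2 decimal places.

ẑ = -27.38

Compute the Gram sums: Σx·x = 65, Σx = 13, Σ1 = 4.
Moment sums: Σx·z = -176, Σz = -38.
MᵀM·[p, q]ᵀ = Mᵀz becomes [[65, 13]; [13, 4]]·[p, q]ᵀ = [-176, -38]ᵀ.
Eliminating q: 4·(row 1) − 13·(row 2) gives 91·p = 4·(-176) − 13·(-38) = -210, so p = -30/13.
Then q = ((-38) − 13·(-30/13))/4 = -2.
At x = 11: ẑ = (-30/13)·(11) + (-2)·(1) = -356/13.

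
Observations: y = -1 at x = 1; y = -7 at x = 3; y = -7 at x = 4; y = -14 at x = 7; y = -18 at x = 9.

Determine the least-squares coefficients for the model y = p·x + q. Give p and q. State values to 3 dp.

p = -2.069, q = 0.529

With design matrix A, AᵀA = [[156, 24]; [24, 5]] and Aᵀy = [-310, -47]ᵀ.
Eliminating q: 5·(row 1) − 24·(row 2) gives 204·p = 5·(-310) − 24·(-47) = -422, so p = -211/102.
Then q = ((-47) − 24·(-211/102))/5 = 9/17.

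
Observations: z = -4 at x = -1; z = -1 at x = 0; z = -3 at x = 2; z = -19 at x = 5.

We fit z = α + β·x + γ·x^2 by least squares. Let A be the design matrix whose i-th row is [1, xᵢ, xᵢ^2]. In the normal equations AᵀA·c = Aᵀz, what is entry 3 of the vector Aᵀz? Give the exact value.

Entry 3 ↔ basis x^2, so (Aᵀz)_{3} = Σᵢ (x^2)·zᵢ = (1)·(-4) + (0)·(-1) + (4)·(-3) + (25)·(-19) = -491.

-491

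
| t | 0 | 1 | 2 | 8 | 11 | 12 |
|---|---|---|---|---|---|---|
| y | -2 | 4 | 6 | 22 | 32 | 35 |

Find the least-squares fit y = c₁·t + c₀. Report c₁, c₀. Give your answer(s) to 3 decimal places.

c₁ = 2.932, c₀ = -0.446

Setting ∂/∂c₁ … = 0 gives: 334·c₁ + 34·c₀ = 964;  34·c₁ + 6·c₀ = 97.
det = 334·6 − 34² = 848.
c₁ = (964·6 − 34·97)/848 = 1243/424; c₀ = (334·97 − 34·964)/848 = -189/424.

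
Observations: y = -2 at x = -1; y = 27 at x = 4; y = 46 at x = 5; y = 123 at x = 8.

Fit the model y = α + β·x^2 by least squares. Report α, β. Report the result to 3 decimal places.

Entries of MᵀM: Σ1 = 4, Σx^2 = 106, Σx^2·x^2 = 4978.
Right-hand side: Σy = 194, Σx^2·y = 9452.
Eliminating β: 4978·(row 1) − 106·(row 2) gives 8676·α = 4978·194 − 106·9452 = -36180, so α = -1005/241.
Then β = (9452 − 106·(-1005/241))/4978 = 479/241.

α = -4.170, β = 1.988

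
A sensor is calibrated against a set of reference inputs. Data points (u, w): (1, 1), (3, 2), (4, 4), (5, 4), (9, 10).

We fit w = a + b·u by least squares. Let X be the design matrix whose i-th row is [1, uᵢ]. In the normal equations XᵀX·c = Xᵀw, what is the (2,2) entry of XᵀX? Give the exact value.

Row 2 ↔ basis u, column 2 ↔ basis u, so (XᵀX)_{2,2} = Σᵢ (u)·(u) = (1)·(1) + (3)·(3) + (4)·(4) + (5)·(5) + (9)·(9) = 132.

132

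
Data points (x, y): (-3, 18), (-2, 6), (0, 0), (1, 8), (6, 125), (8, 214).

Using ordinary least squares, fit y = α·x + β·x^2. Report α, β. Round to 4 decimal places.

α = 3.0182, β = 2.9682

From the data, Σx·x = 114, Σx·x^2 = 694, Σx^2·x^2 = 5490.
Right-hand side: Σx·y = 2404, Σx^2·y = 18390.
So AᵀA·[α, β]ᵀ = Aᵀy: [[114, 694]; [694, 5490]]·[α, β]ᵀ = [2404, 18390]ᵀ.
Δ = 114·5490 − 694² = 144224.
α = (2404·5490 − 694·18390)/144224 = 108825/36056; β = (114·18390 − 694·2404)/144224 = 107021/36056.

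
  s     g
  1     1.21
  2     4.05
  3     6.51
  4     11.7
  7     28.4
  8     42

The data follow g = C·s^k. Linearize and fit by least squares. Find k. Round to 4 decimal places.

Let Y = ln g. Fitting Y = k·ln s + ln C by least squares:
AᵀA = [[11.7199, 7.2034]; [7.2034, 6]], rhs = [20.7213, 13.0063]ᵀ  (here Σln s = 7.2034, Σ(ln s)² = 11.7199, Σln g = 13.0063, Σln s·ln g = 20.7213).
Solving (det = 18.4301): k = 1.66240, ln C = 0.17189.

k = 1.6624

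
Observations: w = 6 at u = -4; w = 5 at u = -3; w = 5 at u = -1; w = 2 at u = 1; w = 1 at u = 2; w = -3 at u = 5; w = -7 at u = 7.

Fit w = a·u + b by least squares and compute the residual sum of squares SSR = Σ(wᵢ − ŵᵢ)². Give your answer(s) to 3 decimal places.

Sums needed: Σu·u = 105, Σu = 7, Σ1 = 7.
And Σu·w = -104, Σw = 9.
So AᵀA·[a, b]ᵀ = Aᵀw: [[105, 7]; [7, 7]]·[a, b]ᵀ = [-104, 9]ᵀ.
Determinant 105·7 − 7² = 686.
a = ((-104)·7 − 7·9)/686 = -113/98; b = (105·9 − 7·(-104))/686 = 239/98.
Residuals: -103/98, -44/49, 69/49, 5/7, 85/98, 16/49, -67/49; SSR = 699/98.

SSR = 7.133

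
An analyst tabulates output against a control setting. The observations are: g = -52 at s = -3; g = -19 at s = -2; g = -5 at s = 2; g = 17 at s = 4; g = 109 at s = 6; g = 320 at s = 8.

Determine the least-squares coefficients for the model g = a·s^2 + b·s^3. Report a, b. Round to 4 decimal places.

a = -2.8669, b = 0.9831

Normal-equation sums: Σs^2·s^2 = 5761, Σs^2·s^3 = 41325, Σs^3·s^3 = 313753.
And Σs^2·g = 24112, Σs^3·g = 189988.
Normal equations: [[5761, 41325]; [41325, 313753]]·[a, b]ᵀ = [24112, 189988]ᵀ.
Eliminating b: 313753·(row 1) − 41325·(row 2) gives 99775408·a = 313753·24112 − 41325·189988 = -286041764, so a = -71510441/24943852.
Then b = (189988 − 41325·(-71510441/24943852))/313753 = 24523117/24943852.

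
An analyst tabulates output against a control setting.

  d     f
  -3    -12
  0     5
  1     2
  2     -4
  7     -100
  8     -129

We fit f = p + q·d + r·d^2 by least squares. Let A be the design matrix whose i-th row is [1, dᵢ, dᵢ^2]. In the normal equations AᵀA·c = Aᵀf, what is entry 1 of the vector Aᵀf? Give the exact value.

Entry 1 ↔ basis 1, so (Aᵀf)_{1} = Σᵢ fᵢ = (1)·(-12) + (1)·(5) + (1)·(2) + (1)·(-4) + (1)·(-100) + (1)·(-129) = -238.

-238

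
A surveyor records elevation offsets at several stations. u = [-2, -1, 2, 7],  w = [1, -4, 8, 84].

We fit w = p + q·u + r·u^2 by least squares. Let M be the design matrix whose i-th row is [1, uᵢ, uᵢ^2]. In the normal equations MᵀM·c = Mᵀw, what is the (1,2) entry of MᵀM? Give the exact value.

Row 1 ↔ basis 1, column 2 ↔ basis u, so (MᵀM)_{1,2} = Σᵢ u = (1)·(-2) + (1)·(-1) + (1)·(2) + (1)·(7) = 6.

6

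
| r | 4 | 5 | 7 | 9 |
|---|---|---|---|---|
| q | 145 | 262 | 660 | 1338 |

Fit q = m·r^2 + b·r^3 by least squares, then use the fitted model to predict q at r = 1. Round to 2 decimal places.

Normal-equation sums: Σr^2·r^2 = 9843, Σr^2·r^3 = 80005, Σr^3·r^3 = 668811.
For Xᵀq: Σr^2·q = 149588, Σr^3·q = 1243812.
XᵀX·[m, b]ᵀ = Xᵀq becomes [[9843, 80005]; [80005, 668811]]·[m, b]ᵀ = [149588, 1243812]ᵀ.
Eliminating b: 668811·(row 1) − 80005·(row 2) gives 182306648·m = 668811·149588 − 80005·1243812 = 534920808, so m = 66865101/22788331.
Then b = (1243812 − 80005·(66865101/22788331))/668811 = 34381697/22788331.
At r = 1: q̂ = (66865101/22788331)·(1) + (34381697/22788331)·(1) = 101246798/22788331.

q̂ = 4.44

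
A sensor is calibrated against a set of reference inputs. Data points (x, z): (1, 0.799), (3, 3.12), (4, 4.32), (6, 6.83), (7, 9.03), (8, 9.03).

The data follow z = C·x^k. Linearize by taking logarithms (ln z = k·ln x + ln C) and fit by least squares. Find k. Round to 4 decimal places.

k = 1.1957

Taking logs, ln z = k·ln x + ln C, so regress ln z on ln x.
Σln x = 8.3020, Σ(ln x)² = 14.4498, Σln z = 8.6991, Σln x·ln z = 15.5791.
Equations: 14.4498·k + 8.3020·ln C = 15.5791;  8.3020·k + 6·ln C = 8.6991.
Solving (det = 17.7753): k = 1.19572, ln C = -0.20462.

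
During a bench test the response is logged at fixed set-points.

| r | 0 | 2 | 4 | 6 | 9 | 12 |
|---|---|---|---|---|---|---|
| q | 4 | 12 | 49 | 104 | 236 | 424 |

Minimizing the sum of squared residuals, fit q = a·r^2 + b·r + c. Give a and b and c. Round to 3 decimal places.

a = 3.031, b = -1.396, c = 3.904

Entries of XᵀX: Σr^2·r^2 = 28865, Σr^2·r = 2745, Σr^2 = 281, Σr·r = 281, Σr = 33, Σ1 = 6.
Moment sums: Σr^2·q = 84748, Σr·q = 8056, Σq = 829.
Normal equations: [[28865, 2745, 281]; [2745, 281, 33]; [281, 33, 6]]·[a, b, c]ᵀ = [84748, 8056, 829]ᵀ.
Solving the 3×3 system (Gaussian elimination) gives a = 562955/185746, b = -259333/185746, c = 362589/92873.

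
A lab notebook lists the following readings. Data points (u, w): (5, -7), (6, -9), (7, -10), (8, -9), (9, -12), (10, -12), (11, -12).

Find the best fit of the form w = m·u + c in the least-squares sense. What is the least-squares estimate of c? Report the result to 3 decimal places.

From the data, Σu·u = 476, Σu = 56, Σ1 = 7.
For Mᵀw: Σu·w = -591, Σw = -71.
Normal equations: [[476, 56]; [56, 7]]·[m, c]ᵀ = [-591, -71]ᵀ.
Eliminating c: 7·(row 1) − 56·(row 2) gives 196·m = 7·(-591) − 56·(-71) = -161, so m = -23/28.
Then c = ((-71) − 56·(-23/28))/7 = -25/7.

c = -3.571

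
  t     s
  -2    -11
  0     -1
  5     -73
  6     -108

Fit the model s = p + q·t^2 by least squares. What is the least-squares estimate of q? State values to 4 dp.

q = -2.9756

From the data, Σ1 = 4, Σt^2 = 65, Σt^2·t^2 = 1937.
For Mᵀs: Σs = -193, Σt^2·s = -5757.
Normal equations: [[4, 65]; [65, 1937]]·[p, q]ᵀ = [-193, -5757]ᵀ.
Determinant 4·1937 − 65² = 3523.
p = ((-193)·1937 − 65·(-5757))/3523 = 28/271; q = (4·(-5757) − 65·(-193))/3523 = -10483/3523.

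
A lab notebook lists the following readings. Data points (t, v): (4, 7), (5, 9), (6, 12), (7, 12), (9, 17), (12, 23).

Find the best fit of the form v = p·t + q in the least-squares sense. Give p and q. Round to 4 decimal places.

p = 1.9767, q = -0.8327

Entries of MᵀM: Σt·t = 351, Σt = 43, Σ1 = 6.
Moment sums: Σt·v = 658, Σv = 80.
Normal equations: [[351, 43]; [43, 6]]·[p, q]ᵀ = [658, 80]ᵀ.
Eliminating q: 6·(row 1) − 43·(row 2) gives 257·p = 6·658 − 43·80 = 508, so p = 508/257.
Then q = (80 − 43·(508/257))/6 = -214/257.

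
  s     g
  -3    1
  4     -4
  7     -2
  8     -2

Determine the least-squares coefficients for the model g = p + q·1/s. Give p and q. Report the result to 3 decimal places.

p = -1.395, q = -7.687

Sums needed: Σ1 = 4, Σ1/s = 31/168, Σ1/s·1/s = 5917/28224.
Right-hand side: Σg = -7, Σ1/s·g = -157/84.
Normal equations: [[4, 31/168]; [31/168, 5917/28224]]·[p, q]ᵀ = [-7, -157/84]ᵀ.
det = 4·(5917/28224) − (31/168)² = 2523/3136.
p = ((-7)·(5917/28224) − (31/168)·(-157/84))/(2523/3136) = -31685/22707; q = (4·(-157/84) − (31/168)·(-7))/(2523/3136) = -58184/7569.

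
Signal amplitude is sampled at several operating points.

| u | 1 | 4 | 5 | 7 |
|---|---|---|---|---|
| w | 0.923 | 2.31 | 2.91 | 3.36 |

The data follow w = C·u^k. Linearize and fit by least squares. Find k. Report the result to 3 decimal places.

Linearized form: ln w = k·ln u + ln C. From the 4 transformed points,
AᵀA = [[8.2987, 4.9416]; [4.9416, 4]], rhs = [5.2381, 3.0372]ᵀ  (here Σln u = 4.9416, Σ(ln u)² = 8.2987, Σln w = 3.0372, Σln u·ln w = 5.2381).
Δ = 8.2987·4 − (4.9416)² = 8.7748; k = (5.2381·4 − 4.9416·3.0372)/8.7748 = 0.67735, ln C = (8.2987·3.0372 − 4.9416·5.2381)/8.7748 = -0.07751.

k = 0.677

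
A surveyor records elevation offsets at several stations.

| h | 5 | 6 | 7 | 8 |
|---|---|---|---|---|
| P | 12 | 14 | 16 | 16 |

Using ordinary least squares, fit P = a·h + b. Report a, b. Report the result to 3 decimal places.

Normal-equation sums: Σh·h = 174, Σh = 26, Σ1 = 4.
Moment sums: Σh·P = 384, ΣP = 58.
Δ = 174·4 − 26² = 20.
a = (384·4 − 26·58)/20 = 7/5; b = (174·58 − 26·384)/20 = 27/5.

a = 1.400, b = 5.400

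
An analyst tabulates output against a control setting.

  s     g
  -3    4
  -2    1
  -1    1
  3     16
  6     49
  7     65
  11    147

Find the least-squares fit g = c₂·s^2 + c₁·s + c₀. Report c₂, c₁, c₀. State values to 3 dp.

Forming AᵀA = [[18517, 1881, 229]; [1881, 229, 21]; [229, 21, 7]] and Aᵀg = [22921, 2399, 283]ᵀ gives AᵀA·[c₂, c₁, c₀]ᵀ = Aᵀg.
Solving the 3×3 system (Gaussian elimination) gives c₂ = 243445/236008, c₁ = 452645/236008, c₀ = 109701/118004.

c₂ = 1.032, c₁ = 1.918, c₀ = 0.930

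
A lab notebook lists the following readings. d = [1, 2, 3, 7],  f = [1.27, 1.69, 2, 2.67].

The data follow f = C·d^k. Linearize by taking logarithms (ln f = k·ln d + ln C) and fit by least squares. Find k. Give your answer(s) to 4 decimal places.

k = 0.3822

Let Y = ln f. Fitting Y = k·ln d + ln C by least squares:
AᵀA = [[5.4740, 3.7377]; [3.7377, 4]], rhs = [3.0363, 2.4390]ᵀ  (here Σln d = 3.7377, Σ(ln d)² = 5.4740, Σln f = 2.4390, Σln d·ln f = 3.0363).
Slope k = (n·Σln d·ln f − Σln d·Σln f)/(n·Σ(ln d)² − (Σln d)²) = (4·3.0363 − 3.7377·2.4390)/7.9257 = 0.38217; ln C = (Σln f − k·Σln d)/n = 0.25264.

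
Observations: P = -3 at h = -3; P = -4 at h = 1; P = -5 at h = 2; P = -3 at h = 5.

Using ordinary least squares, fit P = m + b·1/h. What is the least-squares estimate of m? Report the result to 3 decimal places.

m = -3.393

Forming AᵀA = [[4, 41/30]; [41/30, 1261/900]] and AᵀP = [-15, -61/10]ᵀ gives AᵀA·[m, b]ᵀ = AᵀP.
Determinant 4·(1261/900) − (41/30)² = 1121/300.
m = ((-15)·(1261/900) − (41/30)·(-61/10))/(1121/300) = -3804/1121; b = (4·(-61/10) − (41/30)·(-15))/(1121/300) = -1170/1121.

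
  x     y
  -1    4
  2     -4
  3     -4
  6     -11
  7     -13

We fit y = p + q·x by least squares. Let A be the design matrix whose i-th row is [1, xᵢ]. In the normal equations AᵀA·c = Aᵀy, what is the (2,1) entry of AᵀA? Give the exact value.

17

Row 2 ↔ basis x, column 1 ↔ basis 1, so (AᵀA)_{2,1} = Σᵢ x = (-1)·(1) + (2)·(1) + (3)·(1) + (6)·(1) + (7)·(1) = 17.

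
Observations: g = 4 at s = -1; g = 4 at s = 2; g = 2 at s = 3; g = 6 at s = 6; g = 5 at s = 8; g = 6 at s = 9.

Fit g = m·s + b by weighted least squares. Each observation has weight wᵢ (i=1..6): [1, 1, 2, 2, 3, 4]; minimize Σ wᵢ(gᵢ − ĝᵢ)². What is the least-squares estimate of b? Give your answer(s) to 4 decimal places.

Compute the Gram sums: Σwᵢ·s·s = 611, Σwᵢ·s = 79, Σwᵢ·1 = 13.
For MᵀWg: Σwᵢ·s·g = 424, Σwᵢ·g = 63.
Eliminating b: 13·(row 1) − 79·(row 2) gives 1702·m = 13·424 − 79·63 = 535, so m = 535/1702.
Then b = (63 − 79·(535/1702))/13 = 4997/1702.

b = 2.9360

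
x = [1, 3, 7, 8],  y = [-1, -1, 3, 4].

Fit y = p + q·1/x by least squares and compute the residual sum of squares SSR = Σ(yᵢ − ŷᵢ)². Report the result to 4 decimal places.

SSR = 9.3116

The normal system MᵀM·[p, q]ᵀ = Mᵀy is [[4, 269/168]; [269/168, 32377/28224]]·[p, q]ᵀ = [5, -17/42]ᵀ.
Δ = 4·(32377/28224) − (269/168)² = 19049/9408.
p = (5·(32377/28224) − (269/168)·(-17/42))/(19049/9408) = 60059/19049; q = (4·(-17/42) − (269/168)·5)/(19049/9408) = -90552/19049.
Residuals: 11444/19049, -48924/19049, 10024/19049, 27456/19049; SSR = 177376/19049.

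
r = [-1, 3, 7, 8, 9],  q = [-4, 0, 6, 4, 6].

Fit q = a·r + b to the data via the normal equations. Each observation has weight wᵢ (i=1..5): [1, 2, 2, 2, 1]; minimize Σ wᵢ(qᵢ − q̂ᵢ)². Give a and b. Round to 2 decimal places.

a = 1.01, b = -2.82

XᵀWX·[a, b]ᵀ = XᵀWq reads: 326·a + 44·b = 206;  44·a + 8·b = 22.
Determinant 326·8 − 44² = 672.
a = (206·8 − 44·22)/672 = 85/84; b = (326·22 − 44·206)/672 = -473/168.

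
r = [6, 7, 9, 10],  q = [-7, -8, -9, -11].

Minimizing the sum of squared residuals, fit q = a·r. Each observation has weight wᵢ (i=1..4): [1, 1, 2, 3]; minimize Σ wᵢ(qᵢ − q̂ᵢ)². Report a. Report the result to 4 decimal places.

a = -1.0786

From the data, Σwᵢ·r·r = 547.
For MᵀWq: Σwᵢ·r·q = -590.
a = (-590)/547 = -1.07861.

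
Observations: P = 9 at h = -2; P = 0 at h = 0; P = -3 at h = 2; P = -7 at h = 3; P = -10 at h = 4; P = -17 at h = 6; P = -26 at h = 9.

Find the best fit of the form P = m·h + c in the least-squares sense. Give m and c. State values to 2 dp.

m = -3.11, c = 2.05

AᵀA·[m, c]ᵀ = AᵀP reads: 150·m + 22·c = -421;  22·m + 7·c = -54.
Δ = 150·7 − 22² = 566.
m = ((-421)·7 − 22·(-54))/566 = -1759/566; c = (150·(-54) − 22·(-421))/566 = 581/283.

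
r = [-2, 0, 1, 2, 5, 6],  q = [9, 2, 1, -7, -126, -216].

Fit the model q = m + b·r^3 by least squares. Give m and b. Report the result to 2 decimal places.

Entries of XᵀX: Σ1 = 6, Σr^3 = 342, Σr^3·r^3 = 62410.
Moment sums: Σq = -337, Σr^3·q = -62533.
XᵀX·[m, b]ᵀ = Xᵀq becomes [[6, 342]; [342, 62410]]·[m, b]ᵀ = [-337, -62533]ᵀ.
Determinant 6·62410 − 342² = 257496.
m = ((-337)·62410 − 342·(-62533))/257496 = 88529/64374; b = (6·(-62533) − 342·(-337))/257496 = -10831/10729.

m = 1.38, b = -1.01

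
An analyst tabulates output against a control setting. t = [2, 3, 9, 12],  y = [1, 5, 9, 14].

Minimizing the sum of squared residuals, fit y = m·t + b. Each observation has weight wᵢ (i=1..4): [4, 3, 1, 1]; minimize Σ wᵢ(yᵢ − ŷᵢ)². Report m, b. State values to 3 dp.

m = 1.159, b = -0.227

Setting ∂/∂m … = 0 gives: 268·m + 38·b = 302;  38·m + 9·b = 42.
(Σwᵢ·t·t = 268, Σwᵢ·t = 38, Σwᵢ·1 = 9, Σwᵢ·t·y = 302, Σwᵢ·y = 42.)
Δ = 268·9 − 38² = 968.
m = (302·9 − 38·42)/968 = 51/44; b = (268·42 − 38·302)/968 = -5/22.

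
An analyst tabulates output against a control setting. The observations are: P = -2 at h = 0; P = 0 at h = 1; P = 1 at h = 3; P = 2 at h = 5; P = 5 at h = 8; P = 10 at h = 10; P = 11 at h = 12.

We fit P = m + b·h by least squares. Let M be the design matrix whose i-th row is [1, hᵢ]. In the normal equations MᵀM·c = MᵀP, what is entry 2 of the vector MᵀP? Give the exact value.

Entry 2 ↔ basis h, so (MᵀP)_{2} = Σᵢ (h)·Pᵢ = (0)·(-2) + (1)·(0) + (3)·(1) + (5)·(2) + (8)·(5) + (10)·(10) + (12)·(11) = 285.

285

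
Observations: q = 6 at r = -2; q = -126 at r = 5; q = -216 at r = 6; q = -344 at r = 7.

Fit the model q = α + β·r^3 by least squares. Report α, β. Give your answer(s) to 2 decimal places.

Entries of AᵀA: Σ1 = 4, Σr^3 = 676, Σr^3·r^3 = 179994.
Moment sums: Σq = -680, Σr^3·q = -180446.
AᵀA·[α, β]ᵀ = Aᵀq becomes [[4, 676]; [676, 179994]]·[α, β]ᵀ = [-680, -180446]ᵀ.
Eliminating β: 179994·(row 1) − 676·(row 2) gives 263000·α = 179994·(-680) − 676·(-180446) = -414424, so α = -51803/32875.
Then β = ((-180446) − 676·(-51803/32875))/179994 = -32763/32875.

α = -1.58, β = -1.00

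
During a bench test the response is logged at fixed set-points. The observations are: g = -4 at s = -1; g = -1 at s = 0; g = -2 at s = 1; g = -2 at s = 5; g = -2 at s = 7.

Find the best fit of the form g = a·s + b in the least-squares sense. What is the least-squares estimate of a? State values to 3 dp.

a = 0.093

Normal-equation sums: Σs·s = 76, Σs = 12, Σ1 = 5.
And Σs·g = -22, Σg = -11.
Δ = 76·5 − 12² = 236.
a = ((-22)·5 − 12·(-11))/236 = 11/118; b = (76·(-11) − 12·(-22))/236 = -143/59.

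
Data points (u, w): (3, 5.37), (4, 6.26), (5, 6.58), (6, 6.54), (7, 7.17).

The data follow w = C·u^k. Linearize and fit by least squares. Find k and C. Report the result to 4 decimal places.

k = 0.3019, C = 3.9606

Let Y = ln w. Fitting Y = k·ln u + ln C by least squares:
AᵀA = [[12.7160, 7.8320]; [7.8320, 5]], rhs = [14.6196, 9.2469]ᵀ  (here Σln u = 7.8320, Σ(ln u)² = 12.7160, Σln w = 9.2469, Σln u·ln w = 14.6196).
Δ = 12.7160·5 − (7.8320)² = 2.2397; k = (14.6196·5 − 7.8320·9.2469)/2.2397 = 0.30195, ln C = (12.7160·9.2469 − 7.8320·14.6196)/2.2397 = 1.37640, so C = exp(1.37640) = 3.96063.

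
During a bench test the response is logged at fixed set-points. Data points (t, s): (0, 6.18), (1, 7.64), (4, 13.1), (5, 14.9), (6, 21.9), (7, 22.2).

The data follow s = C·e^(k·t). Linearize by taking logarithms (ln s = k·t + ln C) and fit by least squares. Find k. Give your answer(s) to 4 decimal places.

k = 0.1891

Linearized form: ln s = k·t + ln C. From the 6 transformed points,
Σt = 23.0000, Σ(t)² = 127.0000, Σln s = 15.3153, Σt·ln s = 66.0502.
Equations: 127.0000·k + 23.0000·ln C = 66.0502;  23.0000·k + 6·ln C = 15.3153.
Δ = 127.0000·6 − (23.0000)² = 233.0000; k = (66.0502·6 − 23.0000·15.3153)/233.0000 = 0.18906, ln C = (127.0000·15.3153 − 23.0000·66.0502)/233.0000 = 1.82783.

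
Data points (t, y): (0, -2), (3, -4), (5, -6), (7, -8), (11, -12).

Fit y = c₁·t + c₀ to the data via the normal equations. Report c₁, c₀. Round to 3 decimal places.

c₁ = -0.924, c₀ = -1.593

Normal-equation sums: Σt·t = 204, Σt = 26, Σ1 = 5.
And Σt·y = -230, Σy = -32.
XᵀX·[c₁, c₀]ᵀ = Xᵀy becomes [[204, 26]; [26, 5]]·[c₁, c₀]ᵀ = [-230, -32]ᵀ.
Eliminating c₀: 5·(row 1) − 26·(row 2) gives 344·c₁ = 5·(-230) − 26·(-32) = -318, so c₁ = -159/172.
Then c₀ = ((-32) − 26·(-159/172))/5 = -137/86.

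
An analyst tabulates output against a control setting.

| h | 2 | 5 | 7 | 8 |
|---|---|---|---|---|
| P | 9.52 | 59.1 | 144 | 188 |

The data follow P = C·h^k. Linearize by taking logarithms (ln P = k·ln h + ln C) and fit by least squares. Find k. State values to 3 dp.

Taking logs, ln P = k·ln h + ln C, so regress ln P on ln h.
Σln h = 6.3279, Σ(ln h)² = 11.1814, Σln P = 16.5389, Σln h·ln P = 28.6869.
Equations: 11.1814·k + 6.3279·ln C = 28.6869;  6.3279·k + 4·ln C = 16.5389.
Slope k = (n·Σln h·ln P − Σln h·Σln P)/(n·Σ(ln h)² − (Σln h)²) = (4·28.6869 − 6.3279·16.5389)/4.6828 = 2.15483; ln C = (Σln P − k·Σln h)/n = 0.72581.

k = 2.155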